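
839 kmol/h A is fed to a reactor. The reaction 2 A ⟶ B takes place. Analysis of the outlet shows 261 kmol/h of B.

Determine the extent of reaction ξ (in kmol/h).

ξ = 261 kmol/h

For B: n = n₀ + 1ξ → 261 = 0 + 1ξ, giving ξ = 261 kmol/h.
Outlet amounts (n = n₀ + ν ξ):
  A: 839 − 2(261) = 317
  B: 0 + 1(261) = 261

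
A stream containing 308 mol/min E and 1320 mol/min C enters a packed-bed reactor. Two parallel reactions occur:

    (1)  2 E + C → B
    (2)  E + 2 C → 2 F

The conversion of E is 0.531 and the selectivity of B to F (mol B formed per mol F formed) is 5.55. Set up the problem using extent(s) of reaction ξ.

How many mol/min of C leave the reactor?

1230 mol/min

Conversion of E: E consumed = 0.531 × 308 = 163.5 mol/min = 2ξ₁ + 1ξ₂.
Selectivity: 1ξ₁ / (2ξ₂) = 5.55 → ξ₁ = 11.1 ξ₂.
Substitute: (2·11.1 + 1) ξ₂ = 163.5 → ξ₂ = 7.049 mol/min, ξ₁ = 78.25 mol/min.
Outlet amounts (n = n₀ + Σ ν·ξ):
  E: 308 − 2(78.25) − 1(7.049) = 144.5
  C: 1320 − 1(78.25) − 2(7.049) = 1228
  B: 0 + 1(78.25) = 78.25
  F: 0 + 2(7.049) = 14.1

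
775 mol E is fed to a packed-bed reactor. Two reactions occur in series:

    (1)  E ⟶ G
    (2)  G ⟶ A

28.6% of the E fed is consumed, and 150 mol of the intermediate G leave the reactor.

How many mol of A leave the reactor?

71.6 mol

Conversion of E: E consumed = 1ξ₁ = 0.286 × 775 → ξ₁ = 221.6 mol.
G balance: n_G = 0 + 1ξ₁ − 1ξ₂ = 150 → ξ₂ = (1·221.6 − 150)/1 = 71.65 mol.
Outlet amounts (n = n₀ + Σ ν·ξ):
  E: 775 − 1(221.6) = 553.4
  G: 0 + 1(221.6) − 1(71.65) = 150
  A: 0 + 1(71.65) = 71.65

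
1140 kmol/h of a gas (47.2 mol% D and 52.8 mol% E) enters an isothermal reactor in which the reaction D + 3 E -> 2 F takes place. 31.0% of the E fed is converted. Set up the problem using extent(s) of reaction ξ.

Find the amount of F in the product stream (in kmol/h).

E reacted = 0.31 × 601.9 = 186.6 kmol/h; ν_E = −3, so ξ = 186.6/3 = 62.2 kmol/h.
Outlet amounts (n = n₀ + ν ξ):
  D: 538.1 − 1(62.2) = 475.9
  E: 601.9 − 3(62.2) = 415.3
  F: 0 + 2(62.2) = 124.4

124 kmol/h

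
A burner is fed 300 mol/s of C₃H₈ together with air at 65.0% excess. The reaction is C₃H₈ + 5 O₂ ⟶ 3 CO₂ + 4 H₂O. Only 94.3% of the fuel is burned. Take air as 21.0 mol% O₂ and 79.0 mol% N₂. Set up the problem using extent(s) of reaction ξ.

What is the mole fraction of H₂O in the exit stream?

Stoichiometric O₂ = 5 × 300 = 1500 mol/s; O₂ fed = 1500 × 1.650 = 2475 mol/s.
N₂ fed = 2475 × 79/21 = 9311 mol/s.
Fuel reacted = 0.943 × 300 → ξ = 282.9 mol/s.
Outlet (n = n₀ + ν ξ):
  C₃H₈: 300 − 1(282.9) = 17.1
  O₂: 2475 − 5(282.9) = 1060
  N₂: 9311 (inert)
  CO₂: 0 + 3(282.9) = 848.7
  H₂O: 0 + 4(282.9) = 1132
Total out = 12370 mol/s; y_H₂O = 1132 / 12370 = 0.09149.

0.0915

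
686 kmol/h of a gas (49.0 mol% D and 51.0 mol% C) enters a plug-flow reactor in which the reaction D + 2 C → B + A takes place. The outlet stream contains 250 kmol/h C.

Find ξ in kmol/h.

For C: n = n₀ − 2ξ → 250 = 349.9 − 2ξ, giving ξ = 49.93 kmol/h.
Outlet amounts (n = n₀ + ν ξ):
  D: 336.1 − 1(49.93) = 286.2
  C: 349.9 − 2(49.93) = 250
  B: 0 + 1(49.93) = 49.93
  A: 0 + 1(49.93) = 49.93

ξ = 49.9 kmol/h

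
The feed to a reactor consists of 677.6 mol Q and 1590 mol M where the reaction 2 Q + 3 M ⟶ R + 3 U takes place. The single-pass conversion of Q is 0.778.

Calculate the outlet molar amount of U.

791 mol

Q reacted = 0.778 × 677.6 = 527.2 mol; ν_Q = −2, so ξ = 527.2/2 = 263.6 mol.
Outlet amounts (n = n₀ + ν ξ):
  Q: 677.6 − 2(263.6) = 150.4
  M: 1590 − 3(263.6) = 799.2
  R: 0 + 1(263.6) = 263.6
  U: 0 + 3(263.6) = 790.8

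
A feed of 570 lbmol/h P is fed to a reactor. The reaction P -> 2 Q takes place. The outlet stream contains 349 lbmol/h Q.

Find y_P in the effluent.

0.531

For Q: n = n₀ + 2ξ → 349 = 0 + 2ξ, giving ξ = 174.5 lbmol/h.
Outlet amounts (n = n₀ + ν ξ):
  P: 570 − 1(174.5) = 395.5
  Q: 0 + 2(174.5) = 349
Total out = 744.5 lbmol/h; y_P = 395.5 / 744.5 = 0.5312.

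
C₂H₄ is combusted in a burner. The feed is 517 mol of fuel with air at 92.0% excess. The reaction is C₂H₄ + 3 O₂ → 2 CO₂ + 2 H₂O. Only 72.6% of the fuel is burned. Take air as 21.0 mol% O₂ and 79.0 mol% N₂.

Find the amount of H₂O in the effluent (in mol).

Stoichiometric O₂ = 3 × 517 = 1551 mol; O₂ fed = 1551 × 1.920 = 2978 mol.
N₂ fed = 2978 × 79/21 = 11200 mol.
Fuel reacted = 0.726 × 517 → ξ = 375.3 mol.
Outlet (n = n₀ + ν ξ):
  C₂H₄: 517 − 1(375.3) = 141.7
  O₂: 2978 − 3(375.3) = 1852
  N₂: 11200 (inert)
  CO₂: 0 + 2(375.3) = 750.7
  H₂O: 0 + 2(375.3) = 750.7

751 mol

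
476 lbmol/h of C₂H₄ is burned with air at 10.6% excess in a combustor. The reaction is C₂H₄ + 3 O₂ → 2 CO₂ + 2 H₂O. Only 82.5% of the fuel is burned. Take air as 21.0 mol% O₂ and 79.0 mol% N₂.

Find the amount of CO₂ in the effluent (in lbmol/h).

Stoichiometric O₂ = 3 × 476 = 1428 lbmol/h; O₂ fed = 1428 × 1.106 = 1579 lbmol/h.
N₂ fed = 1579 × 79/21 = 5941 lbmol/h.
Fuel reacted = 0.825 × 476 → ξ = 392.7 lbmol/h.
Outlet (n = n₀ + ν ξ):
  C₂H₄: 476 − 1(392.7) = 83.3
  O₂: 1579 − 3(392.7) = 401.3
  N₂: 5941 (inert)
  CO₂: 0 + 2(392.7) = 785.4
  H₂O: 0 + 2(392.7) = 785.4

785 lbmol/h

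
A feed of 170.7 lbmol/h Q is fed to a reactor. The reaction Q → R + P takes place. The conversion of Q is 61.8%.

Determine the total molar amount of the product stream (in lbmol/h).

276 lbmol/h

Q reacted = 0.618 × 170.7 = 105.5 lbmol/h; ν_Q = −1, so ξ = 105.5/1 = 105.5 lbmol/h.
Outlet amounts (n = n₀ + ν ξ):
  Q: 170.7 − 1(105.5) = 65.21
  R: 0 + 1(105.5) = 105.5
  P: 0 + 1(105.5) = 105.5
Total out = 65.21 + 105.5 + 105.5 = 276.2 lbmol/h.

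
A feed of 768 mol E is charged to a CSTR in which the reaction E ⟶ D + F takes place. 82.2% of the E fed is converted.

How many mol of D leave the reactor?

E reacted = 0.822 × 768 = 631.3 mol; ν_E = −1, so ξ = 631.3/1 = 631.3 mol.
Outlet amounts (n = n₀ + ν ξ):
  E: 768 − 1(631.3) = 136.7
  D: 0 + 1(631.3) = 631.3
  F: 0 + 1(631.3) = 631.3

631 mol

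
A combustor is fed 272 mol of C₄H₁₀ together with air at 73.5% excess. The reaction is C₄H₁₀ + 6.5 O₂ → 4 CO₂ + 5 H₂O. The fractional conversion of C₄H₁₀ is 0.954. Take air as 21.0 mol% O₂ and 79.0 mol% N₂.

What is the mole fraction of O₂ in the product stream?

0.0904

Stoichiometric O₂ = 6.5 × 272 = 1768 mol; O₂ fed = 1768 × 1.735 = 3067 mol.
N₂ fed = 3067 × 79/21 = 11540 mol.
Fuel reacted = 0.954 × 272 → ξ = 259.5 mol.
Outlet (n = n₀ + ν ξ):
  C₄H₁₀: 272 − 1(259.5) = 12.51
  O₂: 3067 − 6.5(259.5) = 1381
  N₂: 11540 (inert)
  CO₂: 0 + 4(259.5) = 1038
  H₂O: 0 + 5(259.5) = 1297
Total out = 15270 mol; y_O₂ = 1381 / 15270 = 0.09044.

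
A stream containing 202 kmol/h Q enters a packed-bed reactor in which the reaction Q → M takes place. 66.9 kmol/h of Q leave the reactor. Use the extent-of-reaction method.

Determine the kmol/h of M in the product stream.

135 kmol/h

For Q: n = n₀ − 1ξ → 66.9 = 202 − 1ξ, giving ξ = 135.1 kmol/h.
Outlet amounts (n = n₀ + ν ξ):
  Q: 202 − 1(135.1) = 66.9
  M: 0 + 1(135.1) = 135.1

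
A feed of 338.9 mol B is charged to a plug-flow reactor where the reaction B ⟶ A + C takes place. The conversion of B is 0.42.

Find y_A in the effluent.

B reacted = 0.42 × 338.9 = 142.3 mol; ν_B = −1, so ξ = 142.3/1 = 142.3 mol.
Outlet amounts (n = n₀ + ν ξ):
  B: 338.9 − 1(142.3) = 196.6
  A: 0 + 1(142.3) = 142.3
  C: 0 + 1(142.3) = 142.3
Total out = 481.2 mol; y_A = 142.3 / 481.2 = 0.2958.

0.296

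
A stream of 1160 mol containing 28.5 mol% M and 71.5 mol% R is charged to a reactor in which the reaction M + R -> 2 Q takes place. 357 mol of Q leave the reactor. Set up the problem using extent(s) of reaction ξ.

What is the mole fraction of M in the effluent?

0.131

For Q: n = n₀ + 2ξ → 357 = 0 + 2ξ, giving ξ = 178.5 mol.
Outlet amounts (n = n₀ + ν ξ):
  M: 330.6 − 1(178.5) = 152.1
  R: 829.4 − 1(178.5) = 650.9
  Q: 0 + 2(178.5) = 357
Total out = 1160 mol; y_M = 152.1 / 1160 = 0.1311.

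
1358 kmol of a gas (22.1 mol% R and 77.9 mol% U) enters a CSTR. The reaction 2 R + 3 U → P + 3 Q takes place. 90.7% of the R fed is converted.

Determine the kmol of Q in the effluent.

R reacted = 0.907 × 300.1 = 272.2 kmol; ν_R = −2, so ξ = 272.2/2 = 136.1 kmol.
Outlet amounts (n = n₀ + ν ξ):
  R: 300.1 − 2(136.1) = 27.91
  U: 1058 − 3(136.1) = 649.6
  P: 0 + 1(136.1) = 136.1
  Q: 0 + 3(136.1) = 408.3

408 kmol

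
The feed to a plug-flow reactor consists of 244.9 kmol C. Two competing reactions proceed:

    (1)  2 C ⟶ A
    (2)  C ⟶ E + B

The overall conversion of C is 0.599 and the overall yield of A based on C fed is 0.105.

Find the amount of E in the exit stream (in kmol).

95.3 kmol

Yield of A: 1ξ₁ / 244.9 = 0.105 → ξ₁ = 25.71 kmol.
Conversion of C: 2ξ₁ + 1ξ₂ = 0.599 × 244.9 = 146.7 → ξ₂ = 95.27 kmol.
Outlet amounts (n = n₀ + Σ ν·ξ):
  C: 244.9 − 2(25.71) − 1(95.27) = 98.2
  A: 0 + 1(25.71) = 25.71
  E: 0 + 1(95.27) = 95.27
  B: 0 + 1(95.27) = 95.27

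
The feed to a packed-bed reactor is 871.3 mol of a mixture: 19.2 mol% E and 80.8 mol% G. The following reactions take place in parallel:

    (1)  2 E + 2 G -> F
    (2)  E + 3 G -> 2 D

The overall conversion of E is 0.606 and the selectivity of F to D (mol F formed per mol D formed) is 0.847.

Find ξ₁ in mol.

Conversion of E: E consumed = 0.606 × 167.3 = 101.4 mol = 2ξ₁ + 1ξ₂.
Selectivity: 1ξ₁ / (2ξ₂) = 0.847 → ξ₁ = 1.694 ξ₂.
Substitute: (2·1.694 + 1) ξ₂ = 101.4 → ξ₂ = 23.1 mol, ξ₁ = 39.14 mol.
Outlet amounts (n = n₀ + Σ ν·ξ):
  E: 167.3 − 2(39.14) − 1(23.1) = 65.91
  G: 704 − 2(39.14) − 3(23.1) = 556.4
  F: 0 + 1(39.14) = 39.14
  D: 0 + 2(23.1) = 46.21

ξ₁ = 39.1 mol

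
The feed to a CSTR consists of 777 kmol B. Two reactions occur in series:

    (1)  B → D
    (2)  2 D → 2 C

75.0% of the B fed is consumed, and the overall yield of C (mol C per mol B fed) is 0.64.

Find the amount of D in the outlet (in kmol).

85.5 kmol

Conversion of B: B consumed = 1ξ₁ = 0.75 × 777 → ξ₁ = 582.8 kmol.
Yield of C: 2ξ₂ / 777 = 0.64 → ξ₂ = 248.6 kmol.
Outlet amounts (n = n₀ + Σ ν·ξ):
  B: 777 − 1(582.8) = 194.2
  D: 0 + 1(582.8) − 2(248.6) = 85.47
  C: 0 + 2(248.6) = 497.3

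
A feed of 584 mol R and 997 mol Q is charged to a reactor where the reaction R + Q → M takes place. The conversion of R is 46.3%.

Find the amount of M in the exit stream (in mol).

270 mol

R reacted = 0.463 × 584 = 270.4 mol; ν_R = −1, so ξ = 270.4/1 = 270.4 mol.
Outlet amounts (n = n₀ + ν ξ):
  R: 584 − 1(270.4) = 313.6
  Q: 997 − 1(270.4) = 726.6
  M: 0 + 1(270.4) = 270.4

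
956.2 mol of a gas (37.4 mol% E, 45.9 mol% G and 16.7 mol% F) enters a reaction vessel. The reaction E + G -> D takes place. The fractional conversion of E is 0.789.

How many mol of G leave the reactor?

157 mol

E reacted = 0.789 × 357.6 = 282.2 mol; ν_E = −1, so ξ = 282.2/1 = 282.2 mol.
Outlet amounts (n = n₀ + ν ξ):
  E: 357.6 − 1(282.2) = 75.46
  G: 438.9 − 1(282.2) = 156.7
  D: 0 + 1(282.2) = 282.2
  F: 159.7 (inert)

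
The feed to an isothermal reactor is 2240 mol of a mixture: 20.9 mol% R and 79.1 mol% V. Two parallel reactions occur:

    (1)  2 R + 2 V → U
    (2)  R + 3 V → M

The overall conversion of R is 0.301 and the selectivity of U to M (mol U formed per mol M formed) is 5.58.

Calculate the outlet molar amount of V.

1610 mol

Conversion of R: R consumed = 0.301 × 468.2 = 140.9 mol = 2ξ₁ + 1ξ₂.
Selectivity: 1ξ₁ / (1ξ₂) = 5.58 → ξ₁ = 5.58 ξ₂.
Substitute: (2·5.58 + 1) ξ₂ = 140.9 → ξ₂ = 11.59 mol, ξ₁ = 64.66 mol.
Outlet amounts (n = n₀ + Σ ν·ξ):
  R: 468.2 − 2(64.66) − 1(11.59) = 327.2
  V: 1772 − 2(64.66) − 3(11.59) = 1608
  U: 0 + 1(64.66) = 64.66
  M: 0 + 1(11.59) = 11.59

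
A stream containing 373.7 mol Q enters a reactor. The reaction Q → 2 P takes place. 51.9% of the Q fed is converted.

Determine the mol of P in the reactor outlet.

Q reacted = 0.519 × 373.7 = 194 mol; ν_Q = −1, so ξ = 194/1 = 194 mol.
Outlet amounts (n = n₀ + ν ξ):
  Q: 373.7 − 1(194) = 179.7
  P: 0 + 2(194) = 387.9

388 mol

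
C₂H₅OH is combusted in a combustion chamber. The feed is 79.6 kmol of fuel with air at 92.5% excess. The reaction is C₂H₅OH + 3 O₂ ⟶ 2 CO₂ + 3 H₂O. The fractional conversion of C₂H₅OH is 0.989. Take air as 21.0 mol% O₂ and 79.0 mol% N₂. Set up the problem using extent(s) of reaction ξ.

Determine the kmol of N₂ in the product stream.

Stoichiometric O₂ = 3 × 79.6 = 238.8 kmol; O₂ fed = 238.8 × 1.925 = 459.7 kmol.
N₂ fed = 459.7 × 79/21 = 1729 kmol.
Fuel reacted = 0.989 × 79.6 → ξ = 78.72 kmol.
Outlet (n = n₀ + ν ξ):
  C₂H₅OH: 79.6 − 1(78.72) = 0.8756
  O₂: 459.7 − 3(78.72) = 223.5
  N₂: 1729 (inert)
  CO₂: 0 + 2(78.72) = 157.4
  H₂O: 0 + 3(78.72) = 236.2

1730 kmol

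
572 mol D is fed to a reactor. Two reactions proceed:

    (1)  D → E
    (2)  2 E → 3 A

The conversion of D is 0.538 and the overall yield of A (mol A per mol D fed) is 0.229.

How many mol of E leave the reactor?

Conversion of D: D consumed = 1ξ₁ = 0.538 × 572 → ξ₁ = 307.7 mol.
Yield of A: 3ξ₂ / 572 = 0.229 → ξ₂ = 43.66 mol.
Outlet amounts (n = n₀ + Σ ν·ξ):
  D: 572 − 1(307.7) = 264.3
  E: 0 + 1(307.7) − 2(43.66) = 220.4
  A: 0 + 3(43.66) = 131

220 mol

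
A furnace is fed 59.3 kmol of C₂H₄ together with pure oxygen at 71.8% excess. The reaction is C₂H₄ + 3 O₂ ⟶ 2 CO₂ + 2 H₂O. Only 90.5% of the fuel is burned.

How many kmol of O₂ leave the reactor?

145 kmol

Stoichiometric O₂ = 3 × 59.3 = 177.9 kmol; O₂ fed = 177.9 × 1.718 = 305.6 kmol.
Fuel reacted = 0.905 × 59.3 → ξ = 53.67 kmol.
Outlet (n = n₀ + ν ξ):
  C₂H₄: 59.3 − 1(53.67) = 5.633
  O₂: 305.6 − 3(53.67) = 144.6
  CO₂: 0 + 2(53.67) = 107.3
  H₂O: 0 + 2(53.67) = 107.3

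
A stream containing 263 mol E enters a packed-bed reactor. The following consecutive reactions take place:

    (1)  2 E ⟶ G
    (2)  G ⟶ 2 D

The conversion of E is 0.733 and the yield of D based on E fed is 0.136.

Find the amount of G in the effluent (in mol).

78.5 mol

Conversion of E: E consumed = 2ξ₁ = 0.733 × 263 → ξ₁ = 96.39 mol.
Yield of D: 2ξ₂ / 263 = 0.136 → ξ₂ = 17.88 mol.
Outlet amounts (n = n₀ + Σ ν·ξ):
  E: 263 − 2(96.39) = 70.22
  G: 0 + 1(96.39) − 1(17.88) = 78.51
  D: 0 + 2(17.88) = 35.77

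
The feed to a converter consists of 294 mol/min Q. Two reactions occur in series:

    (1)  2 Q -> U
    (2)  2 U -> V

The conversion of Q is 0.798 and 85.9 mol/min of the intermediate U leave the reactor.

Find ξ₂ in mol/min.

ξ₂ = 15.7 mol/min

Conversion of Q: Q consumed = 2ξ₁ = 0.798 × 294 → ξ₁ = 117.3 mol/min.
U balance: n_U = 0 + 1ξ₁ − 2ξ₂ = 85.9 → ξ₂ = (1·117.3 − 85.9)/2 = 15.7 mol/min.
Outlet amounts (n = n₀ + Σ ν·ξ):
  Q: 294 − 2(117.3) = 59.39
  U: 0 + 1(117.3) − 2(15.7) = 85.9
  V: 0 + 1(15.7) = 15.7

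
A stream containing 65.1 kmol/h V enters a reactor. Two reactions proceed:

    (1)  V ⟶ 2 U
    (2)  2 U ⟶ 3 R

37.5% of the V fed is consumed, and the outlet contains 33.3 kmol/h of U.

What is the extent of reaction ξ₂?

ξ₂ = 7.76 kmol/h

Conversion of V: V consumed = 1ξ₁ = 0.375 × 65.1 → ξ₁ = 24.41 kmol/h.
U balance: n_U = 0 + 2ξ₁ − 2ξ₂ = 33.3 → ξ₂ = (2·24.41 − 33.3)/2 = 7.762 kmol/h.
Outlet amounts (n = n₀ + Σ ν·ξ):
  V: 65.1 − 1(24.41) = 40.69
  U: 0 + 2(24.41) − 2(7.762) = 33.3
  R: 0 + 3(7.762) = 23.29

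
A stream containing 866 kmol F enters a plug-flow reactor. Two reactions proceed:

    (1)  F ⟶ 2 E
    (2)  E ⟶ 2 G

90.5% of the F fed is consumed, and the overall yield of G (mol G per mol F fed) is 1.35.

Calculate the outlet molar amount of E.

Conversion of F: F consumed = 1ξ₁ = 0.905 × 866 → ξ₁ = 783.7 kmol.
Yield of G: 2ξ₂ / 866 = 1.35 → ξ₂ = 584.6 kmol.
Outlet amounts (n = n₀ + Σ ν·ξ):
  F: 866 − 1(783.7) = 82.27
  E: 0 + 2(783.7) − 1(584.6) = 982.9
  G: 0 + 2(584.6) = 1169

983 kmol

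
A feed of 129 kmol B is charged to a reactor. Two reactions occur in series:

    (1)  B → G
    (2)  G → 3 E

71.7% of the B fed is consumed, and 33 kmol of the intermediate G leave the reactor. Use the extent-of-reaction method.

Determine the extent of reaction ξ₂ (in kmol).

Conversion of B: B consumed = 1ξ₁ = 0.717 × 129 → ξ₁ = 92.49 kmol.
G balance: n_G = 0 + 1ξ₁ − 1ξ₂ = 33 → ξ₂ = (1·92.49 − 33)/1 = 59.49 kmol.
Outlet amounts (n = n₀ + Σ ν·ξ):
  B: 129 − 1(92.49) = 36.51
  G: 0 + 1(92.49) − 1(59.49) = 33
  E: 0 + 3(59.49) = 178.5

ξ₂ = 59.5 kmol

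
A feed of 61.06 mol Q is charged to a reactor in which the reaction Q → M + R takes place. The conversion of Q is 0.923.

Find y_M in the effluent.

0.48

Q reacted = 0.923 × 61.06 = 56.36 mol; ν_Q = −1, so ξ = 56.36/1 = 56.36 mol.
Outlet amounts (n = n₀ + ν ξ):
  Q: 61.06 − 1(56.36) = 4.702
  M: 0 + 1(56.36) = 56.36
  R: 0 + 1(56.36) = 56.36
Total out = 117.4 mol; y_M = 56.36 / 117.4 = 0.48.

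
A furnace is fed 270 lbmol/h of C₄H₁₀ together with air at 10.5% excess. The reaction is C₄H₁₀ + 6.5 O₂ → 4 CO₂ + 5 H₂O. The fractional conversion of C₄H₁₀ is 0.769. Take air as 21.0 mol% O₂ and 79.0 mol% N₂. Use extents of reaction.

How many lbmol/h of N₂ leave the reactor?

Stoichiometric O₂ = 6.5 × 270 = 1755 lbmol/h; O₂ fed = 1755 × 1.105 = 1939 lbmol/h.
N₂ fed = 1939 × 79/21 = 7295 lbmol/h.
Fuel reacted = 0.769 × 270 → ξ = 207.6 lbmol/h.
Outlet (n = n₀ + ν ξ):
  C₄H₁₀: 270 − 1(207.6) = 62.37
  O₂: 1939 − 6.5(207.6) = 589.7
  N₂: 7295 (inert)
  CO₂: 0 + 4(207.6) = 830.5
  H₂O: 0 + 5(207.6) = 1038

7300 lbmol/h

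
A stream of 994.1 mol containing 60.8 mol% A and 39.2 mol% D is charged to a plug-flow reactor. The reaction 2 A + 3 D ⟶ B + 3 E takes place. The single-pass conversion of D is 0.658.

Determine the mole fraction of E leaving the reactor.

D reacted = 0.658 × 389.7 = 256.4 mol; ν_D = −3, so ξ = 256.4/3 = 85.47 mol.
Outlet amounts (n = n₀ + ν ξ):
  A: 604.4 − 2(85.47) = 433.5
  D: 389.7 − 3(85.47) = 133.3
  B: 0 + 1(85.47) = 85.47
  E: 0 + 3(85.47) = 256.4
Total out = 908.6 mol; y_E = 256.4 / 908.6 = 0.2822.

0.282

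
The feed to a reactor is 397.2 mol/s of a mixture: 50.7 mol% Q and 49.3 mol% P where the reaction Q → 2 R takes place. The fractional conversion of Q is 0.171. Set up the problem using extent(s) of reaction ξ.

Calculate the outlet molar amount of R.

68.9 mol/s

Q reacted = 0.171 × 201.4 = 34.44 mol/s; ν_Q = −1, so ξ = 34.44/1 = 34.44 mol/s.
Outlet amounts (n = n₀ + ν ξ):
  Q: 201.4 − 1(34.44) = 166.9
  R: 0 + 2(34.44) = 68.87
  P: 195.8 (inert)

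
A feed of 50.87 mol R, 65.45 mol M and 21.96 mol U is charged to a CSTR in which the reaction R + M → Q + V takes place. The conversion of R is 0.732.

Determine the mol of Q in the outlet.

37.2 mol

R reacted = 0.732 × 50.87 = 37.24 mol; ν_R = −1, so ξ = 37.24/1 = 37.24 mol.
Outlet amounts (n = n₀ + ν ξ):
  R: 50.87 − 1(37.24) = 13.63
  M: 65.45 − 1(37.24) = 28.21
  Q: 0 + 1(37.24) = 37.24
  V: 0 + 1(37.24) = 37.24
  U: 21.96 (inert)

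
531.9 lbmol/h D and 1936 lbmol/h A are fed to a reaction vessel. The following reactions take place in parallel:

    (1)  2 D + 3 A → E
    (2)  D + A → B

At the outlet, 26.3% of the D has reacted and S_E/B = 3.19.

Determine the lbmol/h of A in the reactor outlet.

1740 lbmol/h

Conversion of D: D consumed = 0.263 × 531.9 = 139.9 lbmol/h = 2ξ₁ + 1ξ₂.
Selectivity: 1ξ₁ / (1ξ₂) = 3.19 → ξ₁ = 3.19 ξ₂.
Substitute: (2·3.19 + 1) ξ₂ = 139.9 → ξ₂ = 18.96 lbmol/h, ξ₁ = 60.47 lbmol/h.
Outlet amounts (n = n₀ + Σ ν·ξ):
  D: 531.9 − 2(60.47) − 1(18.96) = 392
  A: 1936 − 3(60.47) − 1(18.96) = 1736
  E: 0 + 1(60.47) = 60.47
  B: 0 + 1(18.96) = 18.96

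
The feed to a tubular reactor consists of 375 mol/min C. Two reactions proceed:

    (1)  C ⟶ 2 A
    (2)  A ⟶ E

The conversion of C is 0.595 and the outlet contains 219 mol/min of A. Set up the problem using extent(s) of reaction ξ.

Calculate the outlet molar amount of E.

227 mol/min

Conversion of C: C consumed = 1ξ₁ = 0.595 × 375 → ξ₁ = 223.1 mol/min.
A balance: n_A = 0 + 2ξ₁ − 1ξ₂ = 219 → ξ₂ = (2·223.1 − 219)/1 = 227.2 mol/min.
Outlet amounts (n = n₀ + Σ ν·ξ):
  C: 375 − 1(223.1) = 151.9
  A: 0 + 2(223.1) − 1(227.2) = 219
  E: 0 + 1(227.2) = 227.2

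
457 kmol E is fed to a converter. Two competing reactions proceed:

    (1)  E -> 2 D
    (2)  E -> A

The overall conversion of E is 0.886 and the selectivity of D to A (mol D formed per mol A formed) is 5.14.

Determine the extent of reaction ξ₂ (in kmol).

ξ₂ = 113 kmol

Conversion of E: E consumed = 0.886 × 457 = 404.9 kmol = 1ξ₁ + 1ξ₂.
Selectivity: 2ξ₁ / (1ξ₂) = 5.14 → ξ₁ = 2.57 ξ₂.
Substitute: (1·2.57 + 1) ξ₂ = 404.9 → ξ₂ = 113.4 kmol, ξ₁ = 291.5 kmol.
Outlet amounts (n = n₀ + Σ ν·ξ):
  E: 457 − 1(291.5) − 1(113.4) = 52.1
  D: 0 + 2(291.5) = 583
  A: 0 + 1(113.4) = 113.4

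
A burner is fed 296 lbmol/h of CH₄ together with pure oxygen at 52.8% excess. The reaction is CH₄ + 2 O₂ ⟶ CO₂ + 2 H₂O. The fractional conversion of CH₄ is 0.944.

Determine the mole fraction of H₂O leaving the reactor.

Stoichiometric O₂ = 2 × 296 = 592 lbmol/h; O₂ fed = 592 × 1.528 = 904.6 lbmol/h.
Fuel reacted = 0.944 × 296 → ξ = 279.4 lbmol/h.
Outlet (n = n₀ + ν ξ):
  CH₄: 296 − 1(279.4) = 16.58
  O₂: 904.6 − 2(279.4) = 345.7
  CO₂: 0 + 1(279.4) = 279.4
  H₂O: 0 + 2(279.4) = 558.8
Total out = 1201 lbmol/h; y_H₂O = 558.8 / 1201 = 0.4655.

0.465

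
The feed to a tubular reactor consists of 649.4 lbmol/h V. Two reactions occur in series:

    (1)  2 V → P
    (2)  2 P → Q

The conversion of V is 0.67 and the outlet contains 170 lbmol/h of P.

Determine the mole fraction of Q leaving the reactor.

0.0583

Conversion of V: V consumed = 2ξ₁ = 0.67 × 649.4 → ξ₁ = 217.5 lbmol/h.
P balance: n_P = 0 + 1ξ₁ − 2ξ₂ = 170 → ξ₂ = (1·217.5 − 170)/2 = 23.77 lbmol/h.
Outlet amounts (n = n₀ + Σ ν·ξ):
  V: 649.4 − 2(217.5) = 214.3
  P: 0 + 1(217.5) − 2(23.77) = 170
  Q: 0 + 1(23.77) = 23.77
Total out = 408.1 lbmol/h; y_Q = 23.77 / 408.1 = 0.05826.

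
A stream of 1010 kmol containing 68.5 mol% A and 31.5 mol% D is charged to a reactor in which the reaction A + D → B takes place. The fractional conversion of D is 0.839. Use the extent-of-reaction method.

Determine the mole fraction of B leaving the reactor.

D reacted = 0.839 × 318.1 = 266.9 kmol; ν_D = −1, so ξ = 266.9/1 = 266.9 kmol.
Outlet amounts (n = n₀ + ν ξ):
  A: 691.9 − 1(266.9) = 424.9
  D: 318.1 − 1(266.9) = 51.22
  B: 0 + 1(266.9) = 266.9
Total out = 743.1 kmol; y_B = 266.9 / 743.1 = 0.3592.

0.359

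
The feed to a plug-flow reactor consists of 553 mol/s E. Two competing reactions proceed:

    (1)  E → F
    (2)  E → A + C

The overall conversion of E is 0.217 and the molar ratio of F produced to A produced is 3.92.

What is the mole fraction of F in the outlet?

0.166

Conversion of E: E consumed = 0.217 × 553 = 120 mol/s = 1ξ₁ + 1ξ₂.
Selectivity: 1ξ₁ / (1ξ₂) = 3.92 → ξ₁ = 3.92 ξ₂.
Substitute: (1·3.92 + 1) ξ₂ = 120 → ξ₂ = 24.39 mol/s, ξ₁ = 95.61 mol/s.
Outlet amounts (n = n₀ + Σ ν·ξ):
  E: 553 − 1(95.61) − 1(24.39) = 433
  F: 0 + 1(95.61) = 95.61
  A: 0 + 1(24.39) = 24.39
  C: 0 + 1(24.39) = 24.39
Total out = 577.4 mol/s; y_F = 95.61 / 577.4 = 0.1656.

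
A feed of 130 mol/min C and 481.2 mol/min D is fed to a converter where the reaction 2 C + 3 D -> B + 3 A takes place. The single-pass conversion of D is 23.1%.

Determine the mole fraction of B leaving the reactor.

D reacted = 0.231 × 481.2 = 111.2 mol/min; ν_D = −3, so ξ = 111.2/3 = 37.05 mol/min.
Outlet amounts (n = n₀ + ν ξ):
  C: 130 − 2(37.05) = 55.9
  D: 481.2 − 3(37.05) = 370
  B: 0 + 1(37.05) = 37.05
  A: 0 + 3(37.05) = 111.2
Total out = 574.1 mol/min; y_B = 37.05 / 574.1 = 0.06453.

0.0645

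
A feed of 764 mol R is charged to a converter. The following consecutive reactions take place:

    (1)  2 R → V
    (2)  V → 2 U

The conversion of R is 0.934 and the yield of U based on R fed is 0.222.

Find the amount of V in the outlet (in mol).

Conversion of R: R consumed = 2ξ₁ = 0.934 × 764 → ξ₁ = 356.8 mol.
Yield of U: 2ξ₂ / 764 = 0.222 → ξ₂ = 84.8 mol.
Outlet amounts (n = n₀ + Σ ν·ξ):
  R: 764 − 2(356.8) = 50.42
  V: 0 + 1(356.8) − 1(84.8) = 272
  U: 0 + 2(84.8) = 169.6

272 mol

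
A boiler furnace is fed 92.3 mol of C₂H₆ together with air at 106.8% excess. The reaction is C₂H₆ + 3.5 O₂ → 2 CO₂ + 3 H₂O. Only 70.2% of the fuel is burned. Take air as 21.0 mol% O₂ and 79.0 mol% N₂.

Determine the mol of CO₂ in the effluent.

130 mol

Stoichiometric O₂ = 3.5 × 92.3 = 323.1 mol; O₂ fed = 323.1 × 2.068 = 668.1 mol.
N₂ fed = 668.1 × 79/21 = 2513 mol.
Fuel reacted = 0.702 × 92.3 → ξ = 64.79 mol.
Outlet (n = n₀ + ν ξ):
  C₂H₆: 92.3 − 1(64.79) = 27.51
  O₂: 668.1 − 3.5(64.79) = 441.3
  N₂: 2513 (inert)
  CO₂: 0 + 2(64.79) = 129.6
  H₂O: 0 + 3(64.79) = 194.4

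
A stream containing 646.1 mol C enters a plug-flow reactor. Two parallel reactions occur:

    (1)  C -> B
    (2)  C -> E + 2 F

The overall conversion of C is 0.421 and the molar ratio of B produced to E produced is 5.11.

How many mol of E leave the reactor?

44.5 mol

Conversion of C: C consumed = 0.421 × 646.1 = 272 mol = 1ξ₁ + 1ξ₂.
Selectivity: 1ξ₁ / (1ξ₂) = 5.11 → ξ₁ = 5.11 ξ₂.
Substitute: (1·5.11 + 1) ξ₂ = 272 → ξ₂ = 44.52 mol, ξ₁ = 227.5 mol.
Outlet amounts (n = n₀ + Σ ν·ξ):
  C: 646.1 − 1(227.5) − 1(44.52) = 374.1
  B: 0 + 1(227.5) = 227.5
  E: 0 + 1(44.52) = 44.52
  F: 0 + 2(44.52) = 89.04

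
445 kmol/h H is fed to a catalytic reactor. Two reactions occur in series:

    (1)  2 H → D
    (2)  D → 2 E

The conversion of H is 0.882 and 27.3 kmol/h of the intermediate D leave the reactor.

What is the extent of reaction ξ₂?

ξ₂ = 169 kmol/h

Conversion of H: H consumed = 2ξ₁ = 0.882 × 445 → ξ₁ = 196.2 kmol/h.
D balance: n_D = 0 + 1ξ₁ − 1ξ₂ = 27.3 → ξ₂ = (1·196.2 − 27.3)/1 = 168.9 kmol/h.
Outlet amounts (n = n₀ + Σ ν·ξ):
  H: 445 − 2(196.2) = 52.51
  D: 0 + 1(196.2) − 1(168.9) = 27.3
  E: 0 + 2(168.9) = 337.9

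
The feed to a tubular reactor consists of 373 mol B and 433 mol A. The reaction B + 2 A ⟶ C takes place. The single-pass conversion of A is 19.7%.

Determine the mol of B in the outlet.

A reacted = 0.197 × 433 = 85.3 mol; ν_A = −2, so ξ = 85.3/2 = 42.65 mol.
Outlet amounts (n = n₀ + ν ξ):
  B: 373 − 1(42.65) = 330.3
  A: 433 − 2(42.65) = 347.7
  C: 0 + 1(42.65) = 42.65

330 mol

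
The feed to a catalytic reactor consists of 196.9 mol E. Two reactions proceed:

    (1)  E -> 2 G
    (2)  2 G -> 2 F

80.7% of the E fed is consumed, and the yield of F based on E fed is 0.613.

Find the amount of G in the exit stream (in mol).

Conversion of E: E consumed = 1ξ₁ = 0.807 × 196.9 → ξ₁ = 158.9 mol.
Yield of F: 2ξ₂ / 196.9 = 0.613 → ξ₂ = 60.35 mol.
Outlet amounts (n = n₀ + Σ ν·ξ):
  E: 196.9 − 1(158.9) = 38
  G: 0 + 2(158.9) − 2(60.35) = 197.1
  F: 0 + 2(60.35) = 120.7

197 mol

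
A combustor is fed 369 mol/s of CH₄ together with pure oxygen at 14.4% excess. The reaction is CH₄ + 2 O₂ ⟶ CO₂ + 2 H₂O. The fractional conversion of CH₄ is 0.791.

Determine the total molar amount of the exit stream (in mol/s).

Stoichiometric O₂ = 2 × 369 = 738 mol/s; O₂ fed = 738 × 1.144 = 844.3 mol/s.
Fuel reacted = 0.791 × 369 → ξ = 291.9 mol/s.
Outlet (n = n₀ + ν ξ):
  CH₄: 369 − 1(291.9) = 77.12
  O₂: 844.3 − 2(291.9) = 260.5
  CO₂: 0 + 1(291.9) = 291.9
  H₂O: 0 + 2(291.9) = 583.8
Total out = 77.12 + 260.5 + 291.9 + 583.8 = 1213 mol/s.

1210 mol/s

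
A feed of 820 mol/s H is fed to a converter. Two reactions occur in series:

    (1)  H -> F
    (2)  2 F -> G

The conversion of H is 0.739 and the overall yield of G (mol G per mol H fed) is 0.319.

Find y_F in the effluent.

Conversion of H: H consumed = 1ξ₁ = 0.739 × 820 → ξ₁ = 606 mol/s.
Yield of G: 1ξ₂ / 820 = 0.319 → ξ₂ = 261.6 mol/s.
Outlet amounts (n = n₀ + Σ ν·ξ):
  H: 820 − 1(606) = 214
  F: 0 + 1(606) − 2(261.6) = 82.82
  G: 0 + 1(261.6) = 261.6
Total out = 558.4 mol/s; y_F = 82.82 / 558.4 = 0.1483.

0.148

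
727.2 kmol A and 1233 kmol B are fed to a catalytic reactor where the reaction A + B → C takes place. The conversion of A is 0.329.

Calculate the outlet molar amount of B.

994 kmol

A reacted = 0.329 × 727.2 = 239.2 kmol; ν_A = −1, so ξ = 239.2/1 = 239.2 kmol.
Outlet amounts (n = n₀ + ν ξ):
  A: 727.2 − 1(239.2) = 488
  B: 1233 − 1(239.2) = 993.8
  C: 0 + 1(239.2) = 239.2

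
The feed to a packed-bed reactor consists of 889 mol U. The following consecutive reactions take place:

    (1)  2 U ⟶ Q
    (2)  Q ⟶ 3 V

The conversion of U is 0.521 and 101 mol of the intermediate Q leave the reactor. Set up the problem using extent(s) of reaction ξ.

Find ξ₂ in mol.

ξ₂ = 131 mol

Conversion of U: U consumed = 2ξ₁ = 0.521 × 889 → ξ₁ = 231.6 mol.
Q balance: n_Q = 0 + 1ξ₁ − 1ξ₂ = 101 → ξ₂ = (1·231.6 − 101)/1 = 130.6 mol.
Outlet amounts (n = n₀ + Σ ν·ξ):
  U: 889 − 2(231.6) = 425.8
  Q: 0 + 1(231.6) − 1(130.6) = 101
  V: 0 + 3(130.6) = 391.8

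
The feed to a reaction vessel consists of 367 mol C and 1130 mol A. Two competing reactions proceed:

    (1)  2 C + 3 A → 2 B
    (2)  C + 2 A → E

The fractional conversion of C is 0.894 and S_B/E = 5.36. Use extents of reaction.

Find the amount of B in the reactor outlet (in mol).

Conversion of C: C consumed = 0.894 × 367 = 328.1 mol = 2ξ₁ + 1ξ₂.
Selectivity: 2ξ₁ / (1ξ₂) = 5.36 → ξ₁ = 2.68 ξ₂.
Substitute: (2·2.68 + 1) ξ₂ = 328.1 → ξ₂ = 51.59 mol, ξ₁ = 138.3 mol.
Outlet amounts (n = n₀ + Σ ν·ξ):
  C: 367 − 2(138.3) − 1(51.59) = 38.9
  A: 1130 − 3(138.3) − 2(51.59) = 612.1
  B: 0 + 2(138.3) = 276.5
  E: 0 + 1(51.59) = 51.59

277 mol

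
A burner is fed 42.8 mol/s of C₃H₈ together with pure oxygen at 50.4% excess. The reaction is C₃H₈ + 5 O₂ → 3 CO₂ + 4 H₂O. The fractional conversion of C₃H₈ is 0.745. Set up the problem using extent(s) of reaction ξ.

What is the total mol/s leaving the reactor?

397 mol/s

Stoichiometric O₂ = 5 × 42.8 = 214 mol/s; O₂ fed = 214 × 1.504 = 321.9 mol/s.
Fuel reacted = 0.745 × 42.8 → ξ = 31.89 mol/s.
Outlet (n = n₀ + ν ξ):
  C₃H₈: 42.8 − 1(31.89) = 10.91
  O₂: 321.9 − 5(31.89) = 162.4
  CO₂: 0 + 3(31.89) = 95.66
  H₂O: 0 + 4(31.89) = 127.5
Total out = 10.91 + 162.4 + 95.66 + 127.5 = 396.5 mol/s.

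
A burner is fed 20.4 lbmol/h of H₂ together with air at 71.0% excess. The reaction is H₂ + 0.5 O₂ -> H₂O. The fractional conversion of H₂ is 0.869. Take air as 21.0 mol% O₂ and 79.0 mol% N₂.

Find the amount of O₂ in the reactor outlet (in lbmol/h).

Stoichiometric O₂ = 0.5 × 20.4 = 10.2 lbmol/h; O₂ fed = 10.2 × 1.710 = 17.44 lbmol/h.
N₂ fed = 17.44 × 79/21 = 65.62 lbmol/h.
Fuel reacted = 0.869 × 20.4 → ξ = 17.73 lbmol/h.
Outlet (n = n₀ + ν ξ):
  H₂: 20.4 − 1(17.73) = 2.672
  O₂: 17.44 − 0.5(17.73) = 8.578
  N₂: 65.62 (inert)
  H₂O: 0 + 1(17.73) = 17.73

8.58 lbmol/h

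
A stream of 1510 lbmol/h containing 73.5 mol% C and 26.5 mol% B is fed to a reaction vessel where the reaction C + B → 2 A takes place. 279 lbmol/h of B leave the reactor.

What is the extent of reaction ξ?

For B: n = n₀ − 1ξ → 279 = 400.1 − 1ξ, giving ξ = 121.1 lbmol/h.
Outlet amounts (n = n₀ + ν ξ):
  C: 1110 − 1(121.1) = 988.7
  B: 400.1 − 1(121.1) = 279
  A: 0 + 2(121.1) = 242.3

ξ = 121 lbmol/h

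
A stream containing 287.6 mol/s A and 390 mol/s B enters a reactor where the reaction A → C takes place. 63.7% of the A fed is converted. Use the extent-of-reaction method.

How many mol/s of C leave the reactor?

183 mol/s

A reacted = 0.637 × 287.6 = 183.2 mol/s; ν_A = −1, so ξ = 183.2/1 = 183.2 mol/s.
Outlet amounts (n = n₀ + ν ξ):
  A: 287.6 − 1(183.2) = 104.4
  C: 0 + 1(183.2) = 183.2
  B: 390 (inert)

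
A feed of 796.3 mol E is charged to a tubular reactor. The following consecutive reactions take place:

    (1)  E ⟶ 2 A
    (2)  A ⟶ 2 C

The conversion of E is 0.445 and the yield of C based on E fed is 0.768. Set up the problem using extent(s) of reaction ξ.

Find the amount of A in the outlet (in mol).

Conversion of E: E consumed = 1ξ₁ = 0.445 × 796.3 → ξ₁ = 354.4 mol.
Yield of C: 2ξ₂ / 796.3 = 0.768 → ξ₂ = 305.8 mol.
Outlet amounts (n = n₀ + Σ ν·ξ):
  E: 796.3 − 1(354.4) = 441.9
  A: 0 + 2(354.4) − 1(305.8) = 402.9
  C: 0 + 2(305.8) = 611.6

403 mol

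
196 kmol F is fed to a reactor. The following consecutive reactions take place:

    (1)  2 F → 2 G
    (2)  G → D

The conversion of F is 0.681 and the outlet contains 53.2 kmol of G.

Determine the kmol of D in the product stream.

80.3 kmol

Conversion of F: F consumed = 2ξ₁ = 0.681 × 196 → ξ₁ = 66.74 kmol.
G balance: n_G = 0 + 2ξ₁ − 1ξ₂ = 53.2 → ξ₂ = (2·66.74 − 53.2)/1 = 80.28 kmol.
Outlet amounts (n = n₀ + Σ ν·ξ):
  F: 196 − 2(66.74) = 62.52
  G: 0 + 2(66.74) − 1(80.28) = 53.2
  D: 0 + 1(80.28) = 80.28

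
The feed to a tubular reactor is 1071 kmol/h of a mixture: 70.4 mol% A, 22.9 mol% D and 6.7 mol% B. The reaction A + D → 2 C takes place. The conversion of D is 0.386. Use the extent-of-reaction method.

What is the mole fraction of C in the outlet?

D reacted = 0.386 × 245.3 = 94.67 kmol/h; ν_D = −1, so ξ = 94.67/1 = 94.67 kmol/h.
Outlet amounts (n = n₀ + ν ξ):
  A: 754 − 1(94.67) = 659.3
  D: 245.3 − 1(94.67) = 150.6
  C: 0 + 2(94.67) = 189.3
  B: 71.76 (inert)
Total out = 1071 kmol/h; y_C = 189.3 / 1071 = 0.1768.

0.177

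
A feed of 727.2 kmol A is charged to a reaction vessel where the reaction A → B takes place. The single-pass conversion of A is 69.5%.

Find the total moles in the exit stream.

727 kmol

A reacted = 0.695 × 727.2 = 505.4 kmol; ν_A = −1, so ξ = 505.4/1 = 505.4 kmol.
Outlet amounts (n = n₀ + ν ξ):
  A: 727.2 − 1(505.4) = 221.8
  B: 0 + 1(505.4) = 505.4
Total out = 221.8 + 505.4 = 727.2 kmol.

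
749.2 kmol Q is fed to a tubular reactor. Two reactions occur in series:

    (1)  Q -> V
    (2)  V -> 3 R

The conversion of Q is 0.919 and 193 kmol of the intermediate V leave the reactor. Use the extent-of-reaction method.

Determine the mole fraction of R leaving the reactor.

0.854

Conversion of Q: Q consumed = 1ξ₁ = 0.919 × 749.2 → ξ₁ = 688.5 kmol.
V balance: n_V = 0 + 1ξ₁ − 1ξ₂ = 193 → ξ₂ = (1·688.5 − 193)/1 = 495.5 kmol.
Outlet amounts (n = n₀ + Σ ν·ξ):
  Q: 749.2 − 1(688.5) = 60.69
  V: 0 + 1(688.5) − 1(495.5) = 193
  R: 0 + 3(495.5) = 1487
Total out = 1740 kmol; y_R = 1487 / 1740 = 0.8542.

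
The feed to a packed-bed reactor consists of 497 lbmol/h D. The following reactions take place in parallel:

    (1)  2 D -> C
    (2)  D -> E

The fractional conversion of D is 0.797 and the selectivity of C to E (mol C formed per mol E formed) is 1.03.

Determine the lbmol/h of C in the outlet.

133 lbmol/h

Conversion of D: D consumed = 0.797 × 497 = 396.1 lbmol/h = 2ξ₁ + 1ξ₂.
Selectivity: 1ξ₁ / (1ξ₂) = 1.03 → ξ₁ = 1.03 ξ₂.
Substitute: (2·1.03 + 1) ξ₂ = 396.1 → ξ₂ = 129.4 lbmol/h, ξ₁ = 133.3 lbmol/h.
Outlet amounts (n = n₀ + Σ ν·ξ):
  D: 497 − 2(133.3) − 1(129.4) = 100.9
  C: 0 + 1(133.3) = 133.3
  E: 0 + 1(129.4) = 129.4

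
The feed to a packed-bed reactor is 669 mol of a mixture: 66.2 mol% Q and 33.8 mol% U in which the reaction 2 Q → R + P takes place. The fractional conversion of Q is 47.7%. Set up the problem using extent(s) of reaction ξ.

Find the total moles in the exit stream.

669 mol

Q reacted = 0.477 × 442.9 = 211.3 mol; ν_Q = −2, so ξ = 211.3/2 = 105.6 mol.
Outlet amounts (n = n₀ + ν ξ):
  Q: 442.9 − 2(105.6) = 231.6
  R: 0 + 1(105.6) = 105.6
  P: 0 + 1(105.6) = 105.6
  U: 226.1 (inert)
Total out = 231.6 + 105.6 + 105.6 + 226.1 = 669 mol.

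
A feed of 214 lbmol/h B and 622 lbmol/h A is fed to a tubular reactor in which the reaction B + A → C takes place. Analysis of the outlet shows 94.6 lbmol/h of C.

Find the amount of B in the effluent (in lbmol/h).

119 lbmol/h

For C: n = n₀ + 1ξ → 94.6 = 0 + 1ξ, giving ξ = 94.6 lbmol/h.
Outlet amounts (n = n₀ + ν ξ):
  B: 214 − 1(94.6) = 119.4
  A: 622 − 1(94.6) = 527.4
  C: 0 + 1(94.6) = 94.6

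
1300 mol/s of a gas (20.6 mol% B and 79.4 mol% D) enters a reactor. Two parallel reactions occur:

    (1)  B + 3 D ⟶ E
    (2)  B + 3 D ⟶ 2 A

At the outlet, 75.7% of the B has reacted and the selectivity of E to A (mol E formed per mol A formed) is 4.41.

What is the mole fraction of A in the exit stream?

0.058

Conversion of B: B consumed = 0.757 × 267.8 = 202.7 mol/s = 1ξ₁ + 1ξ₂.
Selectivity: 1ξ₁ / (2ξ₂) = 4.41 → ξ₁ = 8.82 ξ₂.
Substitute: (1·8.82 + 1) ξ₂ = 202.7 → ξ₂ = 20.64 mol/s, ξ₁ = 182.1 mol/s.
Outlet amounts (n = n₀ + Σ ν·ξ):
  B: 267.8 − 1(182.1) − 1(20.64) = 65.08
  D: 1032 − 3(182.1) − 3(20.64) = 424
  E: 0 + 1(182.1) = 182.1
  A: 0 + 2(20.64) = 41.29
Total out = 712.5 mol/s; y_A = 41.29 / 712.5 = 0.05795.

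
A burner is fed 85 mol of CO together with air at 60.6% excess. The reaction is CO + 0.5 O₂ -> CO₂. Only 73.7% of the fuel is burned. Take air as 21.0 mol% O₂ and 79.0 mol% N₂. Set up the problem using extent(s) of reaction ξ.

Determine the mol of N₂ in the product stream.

257 mol

Stoichiometric O₂ = 0.5 × 85 = 42.5 mol; O₂ fed = 42.5 × 1.606 = 68.25 mol.
N₂ fed = 68.25 × 79/21 = 256.8 mol.
Fuel reacted = 0.737 × 85 → ξ = 62.64 mol.
Outlet (n = n₀ + ν ξ):
  CO: 85 − 1(62.64) = 22.36
  O₂: 68.25 − 0.5(62.64) = 36.93
  N₂: 256.8 (inert)
  CO₂: 0 + 1(62.64) = 62.64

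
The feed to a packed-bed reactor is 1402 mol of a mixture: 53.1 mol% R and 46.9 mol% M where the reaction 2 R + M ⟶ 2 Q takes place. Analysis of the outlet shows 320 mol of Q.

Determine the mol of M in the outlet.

498 mol

For Q: n = n₀ + 2ξ → 320 = 0 + 2ξ, giving ξ = 160 mol.
Outlet amounts (n = n₀ + ν ξ):
  R: 744.5 − 2(160) = 424.5
  M: 657.5 − 1(160) = 497.5
  Q: 0 + 2(160) = 320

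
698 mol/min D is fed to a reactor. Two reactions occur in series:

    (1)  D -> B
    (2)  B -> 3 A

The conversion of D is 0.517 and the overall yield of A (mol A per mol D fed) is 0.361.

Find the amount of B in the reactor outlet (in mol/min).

277 mol/min

Conversion of D: D consumed = 1ξ₁ = 0.517 × 698 → ξ₁ = 360.9 mol/min.
Yield of A: 3ξ₂ / 698 = 0.361 → ξ₂ = 83.99 mol/min.
Outlet amounts (n = n₀ + Σ ν·ξ):
  D: 698 − 1(360.9) = 337.1
  B: 0 + 1(360.9) − 1(83.99) = 276.9
  A: 0 + 3(83.99) = 252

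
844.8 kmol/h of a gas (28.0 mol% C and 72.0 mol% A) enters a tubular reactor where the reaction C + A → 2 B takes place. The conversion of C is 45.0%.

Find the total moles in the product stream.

845 kmol/h

C reacted = 0.45 × 236.5 = 106.4 kmol/h; ν_C = −1, so ξ = 106.4/1 = 106.4 kmol/h.
Outlet amounts (n = n₀ + ν ξ):
  C: 236.5 − 1(106.4) = 130.1
  A: 608.3 − 1(106.4) = 501.8
  B: 0 + 2(106.4) = 212.9
Total out = 130.1 + 501.8 + 212.9 = 844.8 kmol/h.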